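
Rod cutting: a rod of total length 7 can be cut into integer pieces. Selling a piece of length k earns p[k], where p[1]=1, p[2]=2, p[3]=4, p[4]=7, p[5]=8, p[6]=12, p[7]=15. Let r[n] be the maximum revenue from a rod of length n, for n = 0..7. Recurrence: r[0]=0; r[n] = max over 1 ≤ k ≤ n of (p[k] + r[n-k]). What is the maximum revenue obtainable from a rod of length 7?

   n    0    1    2    3    4    5    6    7
r[n]    0    1    2    4    7    8   12   15

15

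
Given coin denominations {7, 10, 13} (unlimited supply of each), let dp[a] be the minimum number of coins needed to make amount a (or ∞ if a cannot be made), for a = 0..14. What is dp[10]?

 a  0  1  2  3  4  5  6  7  8  9 10 11 12 13 14
dp  0  -  -  -  -  -  -  1  -  -  1  -  -  1  2
(- denotes ∞ / unreachable)

1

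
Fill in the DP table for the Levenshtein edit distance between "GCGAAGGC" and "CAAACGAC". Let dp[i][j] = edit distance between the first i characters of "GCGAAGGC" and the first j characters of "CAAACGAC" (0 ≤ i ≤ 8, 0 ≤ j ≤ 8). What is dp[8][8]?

   ''  C  A  A  A  C  G  A  C
''  0  1  2  3  4  5  6  7  8
 G  1  1  2  3  4  5  5  6  7
 C  2  1  2  3  4  4  5  6  6
 G  3  2  2  3  4  5  4  5  6
 A  4  3  2  2  3  4  5  4  5
 A  5  4  3  2  2  3  4  5  5
 G  6  5  4  3  3  3  3  4  5
 G  7  6  5  4  4  4  3  4  5
 C  8  7  6  5  5  4  4  4  4

4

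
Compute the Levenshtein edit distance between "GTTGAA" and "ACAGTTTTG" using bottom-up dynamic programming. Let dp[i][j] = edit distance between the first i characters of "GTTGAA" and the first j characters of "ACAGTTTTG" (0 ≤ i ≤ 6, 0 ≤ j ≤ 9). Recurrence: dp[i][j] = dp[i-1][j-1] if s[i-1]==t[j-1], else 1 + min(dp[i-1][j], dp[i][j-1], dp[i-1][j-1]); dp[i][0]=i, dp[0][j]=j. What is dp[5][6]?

   ''  A  C  A  G  T  T  T  T  G
''  0  1  2  3  4  5  6  7  8  9
 G  1  1  2  3  3  4  5  6  7  8
 T  2  2  2  3  4  3  4  5  6  7
 T  3  3  3  3  4  4  3  4  5  6
 G  4  4  4  4  3  4  4  4  5  5
 A  5  4  5  4  4  4  5  5  5  6
 A  6  5  5  5  5  5  5  6  6  6

5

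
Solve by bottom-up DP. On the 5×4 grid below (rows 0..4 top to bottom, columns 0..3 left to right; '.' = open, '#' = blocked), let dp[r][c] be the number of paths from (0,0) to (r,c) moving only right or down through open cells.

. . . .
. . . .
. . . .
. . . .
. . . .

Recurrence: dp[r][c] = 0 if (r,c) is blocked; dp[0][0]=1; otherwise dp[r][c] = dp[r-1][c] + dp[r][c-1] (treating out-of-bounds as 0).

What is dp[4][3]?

r\c   0   1   2   3
  0   1   1   1   1
  1   1   2   3   4
  2   1   3   6  10
  3   1   4  10  20
  4   1   5  15  35

35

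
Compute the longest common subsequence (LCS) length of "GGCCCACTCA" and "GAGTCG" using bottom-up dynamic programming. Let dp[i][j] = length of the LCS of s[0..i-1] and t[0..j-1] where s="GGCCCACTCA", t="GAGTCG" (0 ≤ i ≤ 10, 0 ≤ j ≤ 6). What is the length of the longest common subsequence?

   ''  G  A  G  T  C  G
''  0  0  0  0  0  0  0
 G  0  1  1  1  1  1  1
 G  0  1  1  2  2  2  2
 C  0  1  1  2  2  3  3
 C  0  1  1  2  2  3  3
 C  0  1  1  2  2  3  3
 A  0  1  2  2  2  3  3
 C  0  1  2  2  2  3  3
 T  0  1  2  2  3  3  3
 C  0  1  2  2  3  4  4
 A  0  1  2  2  3  4  4

4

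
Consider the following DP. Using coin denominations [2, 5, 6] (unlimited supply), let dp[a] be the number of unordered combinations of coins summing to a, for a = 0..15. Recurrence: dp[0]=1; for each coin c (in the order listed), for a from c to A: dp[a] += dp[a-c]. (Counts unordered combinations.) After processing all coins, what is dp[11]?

after  coin     0     1     2     3     4     5     6     7     8     9    10    11    12    13    14    15
          2     1     0     1     0     1     0     1     0     1     0     1     0     1     0     1     0
          5     1     0     1     0     1     1     1     1     1     1     2     1     2     1     2     2
          6     1     0     1     0     1     1     2     1     2     1     3     2     4     2     4     3

2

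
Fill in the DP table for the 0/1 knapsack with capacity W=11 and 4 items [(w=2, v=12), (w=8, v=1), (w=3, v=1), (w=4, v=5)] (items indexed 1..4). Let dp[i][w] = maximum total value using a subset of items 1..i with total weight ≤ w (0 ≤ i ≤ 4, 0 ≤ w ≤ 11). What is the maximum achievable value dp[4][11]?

i\w   0   1   2   3   4   5   6   7   8   9  10  11
  0   0   0   0   0   0   0   0   0   0   0   0   0
  1   0   0  12  12  12  12  12  12  12  12  12  12
  2   0   0  12  12  12  12  12  12  12  12  13  13
  3   0   0  12  12  12  13  13  13  13  13  13  13
  4   0   0  12  12  12  13  17  17  17  18  18  18

18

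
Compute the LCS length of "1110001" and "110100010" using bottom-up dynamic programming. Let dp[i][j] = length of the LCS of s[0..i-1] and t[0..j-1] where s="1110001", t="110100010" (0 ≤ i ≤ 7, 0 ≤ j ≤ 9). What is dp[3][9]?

3

   ''  1  1  0  1  0  0  0  1  0
''  0  0  0  0  0  0  0  0  0  0
 1  0  1  1  1  1  1  1  1  1  1
 1  0  1  2  2  2  2  2  2  2  2
 1  0  1  2  2  3  3  3  3  3  3
 0  0  1  2  3  3  4  4  4  4  4
 0  0  1  2  3  3  4  5  5  5  5
 0  0  1  2  3  3  4  5  6  6  6
 1  0  1  2  3  4  4  5  6  7  7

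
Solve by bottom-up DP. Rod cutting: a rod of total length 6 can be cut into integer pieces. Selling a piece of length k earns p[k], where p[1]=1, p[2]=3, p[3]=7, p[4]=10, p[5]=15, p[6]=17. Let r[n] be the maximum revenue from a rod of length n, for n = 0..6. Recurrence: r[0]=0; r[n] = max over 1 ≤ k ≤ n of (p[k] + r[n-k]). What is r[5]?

   n    0    1    2    3    4    5    6
r[n]    0    1    3    7   10   15   17

15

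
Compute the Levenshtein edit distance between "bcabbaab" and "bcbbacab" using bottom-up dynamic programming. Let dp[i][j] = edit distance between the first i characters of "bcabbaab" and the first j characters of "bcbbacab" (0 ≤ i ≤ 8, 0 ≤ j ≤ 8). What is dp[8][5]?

3

   ''  b  c  b  b  a  c  a  b
''  0  1  2  3  4  5  6  7  8
 b  1  0  1  2  3  4  5  6  7
 c  2  1  0  1  2  3  4  5  6
 a  3  2  1  1  2  2  3  4  5
 b  4  3  2  1  1  2  3  4  4
 b  5  4  3  2  1  2  3  4  4
 a  6  5  4  3  2  1  2  3  4
 a  7  6  5  4  3  2  2  2  3
 b  8  7  6  5  4  3  3  3  2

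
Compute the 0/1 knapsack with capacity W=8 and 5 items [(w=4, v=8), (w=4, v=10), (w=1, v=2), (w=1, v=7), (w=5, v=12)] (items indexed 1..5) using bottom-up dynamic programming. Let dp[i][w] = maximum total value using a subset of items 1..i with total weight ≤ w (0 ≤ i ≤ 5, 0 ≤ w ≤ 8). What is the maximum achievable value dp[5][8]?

21

i\w   0   1   2   3   4   5   6   7   8
  0   0   0   0   0   0   0   0   0   0
  1   0   0   0   0   8   8   8   8   8
  2   0   0   0   0  10  10  10  10  18
  3   0   2   2   2  10  12  12  12  18
  4   0   7   9   9  10  17  19  19  19
  5   0   7   9   9  10  17  19  21  21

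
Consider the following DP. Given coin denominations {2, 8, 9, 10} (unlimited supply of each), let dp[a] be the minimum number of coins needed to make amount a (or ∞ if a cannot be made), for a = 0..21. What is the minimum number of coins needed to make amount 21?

3

 a  0  1  2  3  4  5  6  7  8  9 10 11 12 13 14 15 16 17 18 19 20 21
dp  0  -  1  -  2  -  3  -  1  1  1  2  2  3  3  4  2  2  2  2  2  3
(- denotes ∞ / unreachable)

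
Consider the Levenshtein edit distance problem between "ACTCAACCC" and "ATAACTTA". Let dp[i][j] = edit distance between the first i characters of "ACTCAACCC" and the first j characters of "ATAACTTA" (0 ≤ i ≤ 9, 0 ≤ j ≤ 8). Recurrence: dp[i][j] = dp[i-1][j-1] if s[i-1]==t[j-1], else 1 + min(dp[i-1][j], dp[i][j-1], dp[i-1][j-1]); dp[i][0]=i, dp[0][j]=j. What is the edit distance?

   ''  A  T  A  A  C  T  T  A
''  0  1  2  3  4  5  6  7  8
 A  1  0  1  2  3  4  5  6  7
 C  2  1  1  2  3  3  4  5  6
 T  3  2  1  2  3  4  3  4  5
 C  4  3  2  2  3  3  4  4  5
 A  5  4  3  2  2  3  4  5  4
 A  6  5  4  3  2  3  4  5  5
 C  7  6  5  4  3  2  3  4  5
 C  8  7  6  5  4  3  3  4  5
 C  9  8  7  6  5  4  4  4  5

5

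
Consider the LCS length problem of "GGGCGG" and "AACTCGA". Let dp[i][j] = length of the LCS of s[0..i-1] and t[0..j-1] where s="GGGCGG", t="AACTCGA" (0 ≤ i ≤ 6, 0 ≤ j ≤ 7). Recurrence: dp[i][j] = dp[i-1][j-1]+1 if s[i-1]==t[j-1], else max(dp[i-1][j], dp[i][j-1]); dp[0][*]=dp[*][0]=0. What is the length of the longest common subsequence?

2

   ''  A  A  C  T  C  G  A
''  0  0  0  0  0  0  0  0
 G  0  0  0  0  0  0  1  1
 G  0  0  0  0  0  0  1  1
 G  0  0  0  0  0  0  1  1
 C  0  0  0  1  1  1  1  1
 G  0  0  0  1  1  1  2  2
 G  0  0  0  1  1  1  2  2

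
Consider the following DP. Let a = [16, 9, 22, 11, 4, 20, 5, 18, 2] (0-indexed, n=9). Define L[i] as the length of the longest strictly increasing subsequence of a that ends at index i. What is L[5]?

   i    0    1    2    3    4    5    6    7    8
a[i]   16    9   22   11    4   20    5   18    2
L[i]    1    1    2    2    1    3    2    3    1

3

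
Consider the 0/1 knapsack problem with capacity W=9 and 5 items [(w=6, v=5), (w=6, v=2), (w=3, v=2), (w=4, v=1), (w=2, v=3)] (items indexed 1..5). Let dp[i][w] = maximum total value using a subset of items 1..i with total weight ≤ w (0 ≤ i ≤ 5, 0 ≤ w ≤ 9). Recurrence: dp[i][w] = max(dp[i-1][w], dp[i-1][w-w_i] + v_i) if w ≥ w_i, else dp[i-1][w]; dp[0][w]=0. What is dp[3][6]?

5

i\w   0   1   2   3   4   5   6   7   8   9
  0   0   0   0   0   0   0   0   0   0   0
  1   0   0   0   0   0   0   5   5   5   5
  2   0   0   0   0   0   0   5   5   5   5
  3   0   0   0   2   2   2   5   5   5   7
  4   0   0   0   2   2   2   5   5   5   7
  5   0   0   3   3   3   5   5   5   8   8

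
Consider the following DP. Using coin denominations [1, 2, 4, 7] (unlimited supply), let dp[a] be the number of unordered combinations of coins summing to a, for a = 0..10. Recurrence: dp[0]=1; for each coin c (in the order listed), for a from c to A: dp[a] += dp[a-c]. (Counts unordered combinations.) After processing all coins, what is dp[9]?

11

after  coin     0     1     2     3     4     5     6     7     8     9    10
          1     1     1     1     1     1     1     1     1     1     1     1
          2     1     1     2     2     3     3     4     4     5     5     6
          4     1     1     2     2     4     4     6     6     9     9    12
          7     1     1     2     2     4     4     6     7    10    11    14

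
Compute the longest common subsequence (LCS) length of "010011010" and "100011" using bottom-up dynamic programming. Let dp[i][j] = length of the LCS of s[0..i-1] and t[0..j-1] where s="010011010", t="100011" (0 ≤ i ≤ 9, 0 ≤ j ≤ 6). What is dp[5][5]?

4

   ''  1  0  0  0  1  1
''  0  0  0  0  0  0  0
 0  0  0  1  1  1  1  1
 1  0  1  1  1  1  2  2
 0  0  1  2  2  2  2  2
 0  0  1  2  3  3  3  3
 1  0  1  2  3  3  4  4
 1  0  1  2  3  3  4  5
 0  0  1  2  3  4  4  5
 1  0  1  2  3  4  5  5
 0  0  1  2  3  4  5  5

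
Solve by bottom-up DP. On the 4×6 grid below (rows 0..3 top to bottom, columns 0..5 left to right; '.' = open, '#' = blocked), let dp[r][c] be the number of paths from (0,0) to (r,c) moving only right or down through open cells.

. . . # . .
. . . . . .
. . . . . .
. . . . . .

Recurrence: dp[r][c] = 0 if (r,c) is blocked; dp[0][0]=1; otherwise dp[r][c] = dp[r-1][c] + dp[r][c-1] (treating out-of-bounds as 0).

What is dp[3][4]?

r\c   0   1   2   3   4   5
  0   1   1   1   0   0   0
  1   1   2   3   3   3   3
  2   1   3   6   9  12  15
  3   1   4  10  19  31  46

31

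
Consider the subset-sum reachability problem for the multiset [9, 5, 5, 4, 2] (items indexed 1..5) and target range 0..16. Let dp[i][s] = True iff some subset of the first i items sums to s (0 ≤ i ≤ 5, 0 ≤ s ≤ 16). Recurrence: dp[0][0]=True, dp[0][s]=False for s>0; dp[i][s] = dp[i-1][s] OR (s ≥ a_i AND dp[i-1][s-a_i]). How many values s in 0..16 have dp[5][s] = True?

i\s   0   1   2   3   4   5   6   7   8   9  10  11  12  13  14  15  16
  0   T   F   F   F   F   F   F   F   F   F   F   F   F   F   F   F   F
  1   T   F   F   F   F   F   F   F   F   T   F   F   F   F   F   F   F
  2   T   F   F   F   F   T   F   F   F   T   F   F   F   F   T   F   F
  3   T   F   F   F   F   T   F   F   F   T   T   F   F   F   T   F   F
  4   T   F   F   F   T   T   F   F   F   T   T   F   F   T   T   F   F
  5   T   F   T   F   T   T   T   T   F   T   T   T   T   T   T   T   T

14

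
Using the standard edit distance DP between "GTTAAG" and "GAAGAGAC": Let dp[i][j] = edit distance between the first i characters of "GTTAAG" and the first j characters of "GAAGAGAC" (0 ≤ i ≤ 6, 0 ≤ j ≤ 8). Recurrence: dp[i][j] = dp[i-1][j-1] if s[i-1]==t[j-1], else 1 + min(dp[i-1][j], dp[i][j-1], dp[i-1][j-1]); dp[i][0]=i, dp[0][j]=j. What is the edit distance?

   ''  G  A  A  G  A  G  A  C
''  0  1  2  3  4  5  6  7  8
 G  1  0  1  2  3  4  5  6  7
 T  2  1  1  2  3  4  5  6  7
 T  3  2  2  2  3  4  5  6  7
 A  4  3  2  2  3  3  4  5  6
 A  5  4  3  2  3  3  4  4  5
 G  6  5  4  3  2  3  3  4  5

5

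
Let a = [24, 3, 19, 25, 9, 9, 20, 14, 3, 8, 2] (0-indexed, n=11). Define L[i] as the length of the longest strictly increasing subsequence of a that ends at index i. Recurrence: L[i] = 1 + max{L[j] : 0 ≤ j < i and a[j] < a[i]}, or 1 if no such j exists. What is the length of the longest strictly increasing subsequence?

3

   i    0    1    2    3    4    5    6    7    8    9   10
a[i]   24    3   19   25    9    9   20   14    3    8    2
L[i]    1    1    2    3    2    2    3    3    1    2    1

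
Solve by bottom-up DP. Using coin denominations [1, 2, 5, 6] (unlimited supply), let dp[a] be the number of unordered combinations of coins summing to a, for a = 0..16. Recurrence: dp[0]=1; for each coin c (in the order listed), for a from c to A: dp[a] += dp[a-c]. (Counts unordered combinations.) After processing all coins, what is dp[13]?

after  coin     0     1     2     3     4     5     6     7     8     9    10    11    12    13    14    15    16
          1     1     1     1     1     1     1     1     1     1     1     1     1     1     1     1     1     1
          2     1     1     2     2     3     3     4     4     5     5     6     6     7     7     8     8     9
          5     1     1     2     2     3     4     5     6     7     8    10    11    13    14    16    18    20
          6     1     1     2     2     3     4     6     7     9    10    13    15    19    21    25    28    33

21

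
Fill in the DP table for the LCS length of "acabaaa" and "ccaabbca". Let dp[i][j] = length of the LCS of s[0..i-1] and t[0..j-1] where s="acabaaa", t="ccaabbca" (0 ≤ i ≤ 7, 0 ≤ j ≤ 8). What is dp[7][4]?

   ''  c  c  a  a  b  b  c  a
''  0  0  0  0  0  0  0  0  0
 a  0  0  0  1  1  1  1  1  1
 c  0  1  1  1  1  1  1  2  2
 a  0  1  1  2  2  2  2  2  3
 b  0  1  1  2  2  3  3  3  3
 a  0  1  1  2  3  3  3  3  4
 a  0  1  1  2  3  3  3  3  4
 a  0  1  1  2  3  3  3  3  4

3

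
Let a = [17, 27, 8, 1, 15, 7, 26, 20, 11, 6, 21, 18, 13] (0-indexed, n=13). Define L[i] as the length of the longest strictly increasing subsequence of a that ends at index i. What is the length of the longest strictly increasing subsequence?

4

   i    0    1    2    3    4    5    6    7    8    9   10   11   12
a[i]   17   27    8    1   15    7   26   20   11    6   21   18   13
L[i]    1    2    1    1    2    2    3    3    3    2    4    4    4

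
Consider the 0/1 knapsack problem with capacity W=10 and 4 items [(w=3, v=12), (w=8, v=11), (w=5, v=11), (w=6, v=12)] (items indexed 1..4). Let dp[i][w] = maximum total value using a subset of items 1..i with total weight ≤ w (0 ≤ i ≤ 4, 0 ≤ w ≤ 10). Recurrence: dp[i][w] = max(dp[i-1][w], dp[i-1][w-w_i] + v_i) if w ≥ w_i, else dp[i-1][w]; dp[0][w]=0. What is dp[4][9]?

i\w   0   1   2   3   4   5   6   7   8   9  10
  0   0   0   0   0   0   0   0   0   0   0   0
  1   0   0   0  12  12  12  12  12  12  12  12
  2   0   0   0  12  12  12  12  12  12  12  12
  3   0   0   0  12  12  12  12  12  23  23  23
  4   0   0   0  12  12  12  12  12  23  24  24

24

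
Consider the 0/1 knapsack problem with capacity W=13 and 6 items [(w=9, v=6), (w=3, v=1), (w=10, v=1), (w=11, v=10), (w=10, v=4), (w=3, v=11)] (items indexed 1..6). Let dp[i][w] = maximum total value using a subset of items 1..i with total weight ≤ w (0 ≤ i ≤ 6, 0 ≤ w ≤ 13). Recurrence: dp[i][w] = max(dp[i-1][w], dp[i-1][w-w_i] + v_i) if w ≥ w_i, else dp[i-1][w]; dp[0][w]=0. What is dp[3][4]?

i\w   0   1   2   3   4   5   6   7   8   9  10  11  12  13
  0   0   0   0   0   0   0   0   0   0   0   0   0   0   0
  1   0   0   0   0   0   0   0   0   0   6   6   6   6   6
  2   0   0   0   1   1   1   1   1   1   6   6   6   7   7
  3   0   0   0   1   1   1   1   1   1   6   6   6   7   7
  4   0   0   0   1   1   1   1   1   1   6   6  10  10  10
  5   0   0   0   1   1   1   1   1   1   6   6  10  10  10
  6   0   0   0  11  11  11  12  12  12  12  12  12  17  17

1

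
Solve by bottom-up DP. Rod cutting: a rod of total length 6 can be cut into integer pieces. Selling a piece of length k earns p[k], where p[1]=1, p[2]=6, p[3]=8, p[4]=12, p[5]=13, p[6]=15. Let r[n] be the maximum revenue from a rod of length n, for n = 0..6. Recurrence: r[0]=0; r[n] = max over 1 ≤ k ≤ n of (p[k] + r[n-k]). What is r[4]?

12

   n    0    1    2    3    4    5    6
r[n]    0    1    6    8   12   14   18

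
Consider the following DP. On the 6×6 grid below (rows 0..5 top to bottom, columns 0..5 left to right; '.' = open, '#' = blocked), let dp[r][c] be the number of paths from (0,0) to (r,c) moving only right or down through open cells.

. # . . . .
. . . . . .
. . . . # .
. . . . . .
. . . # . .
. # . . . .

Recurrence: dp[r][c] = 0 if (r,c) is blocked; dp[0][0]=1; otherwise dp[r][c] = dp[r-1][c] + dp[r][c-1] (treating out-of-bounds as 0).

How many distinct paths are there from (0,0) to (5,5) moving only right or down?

41

r\c   0   1   2   3   4   5
  0   1   0   0   0   0   0
  1   1   1   1   1   1   1
  2   1   2   3   4   0   1
  3   1   3   6  10  10  11
  4   1   4  10   0  10  21
  5   1   0  10  10  20  41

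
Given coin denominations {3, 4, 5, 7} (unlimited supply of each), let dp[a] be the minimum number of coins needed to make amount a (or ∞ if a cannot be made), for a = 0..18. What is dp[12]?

2

 a  0  1  2  3  4  5  6  7  8  9 10 11 12 13 14 15 16 17 18
dp  0  -  -  1  1  1  2  1  2  2  2  2  2  3  2  3  3  3  3
(- denotes ∞ / unreachable)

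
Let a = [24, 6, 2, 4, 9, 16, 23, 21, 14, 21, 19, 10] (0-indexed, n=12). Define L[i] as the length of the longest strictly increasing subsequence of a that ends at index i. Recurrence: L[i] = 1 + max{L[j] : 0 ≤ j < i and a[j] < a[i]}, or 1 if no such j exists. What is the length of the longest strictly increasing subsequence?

5

   i    0    1    2    3    4    5    6    7    8    9   10   11
a[i]   24    6    2    4    9   16   23   21   14   21   19   10
L[i]    1    1    1    2    3    4    5    5    4    5    5    4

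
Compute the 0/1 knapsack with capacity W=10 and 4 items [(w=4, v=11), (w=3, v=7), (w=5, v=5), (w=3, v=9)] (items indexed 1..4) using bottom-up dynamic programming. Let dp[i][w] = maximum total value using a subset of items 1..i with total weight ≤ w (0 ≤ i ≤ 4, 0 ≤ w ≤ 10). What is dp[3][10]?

18

i\w   0   1   2   3   4   5   6   7   8   9  10
  0   0   0   0   0   0   0   0   0   0   0   0
  1   0   0   0   0  11  11  11  11  11  11  11
  2   0   0   0   7  11  11  11  18  18  18  18
  3   0   0   0   7  11  11  11  18  18  18  18
  4   0   0   0   9  11  11  16  20  20  20  27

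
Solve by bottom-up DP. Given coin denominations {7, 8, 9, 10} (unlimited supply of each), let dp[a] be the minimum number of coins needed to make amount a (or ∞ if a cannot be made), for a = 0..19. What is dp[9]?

1

 a  0  1  2  3  4  5  6  7  8  9 10 11 12 13 14 15 16 17 18 19
dp  0  -  -  -  -  -  -  1  1  1  1  -  -  -  2  2  2  2  2  2
(- denotes ∞ / unreachable)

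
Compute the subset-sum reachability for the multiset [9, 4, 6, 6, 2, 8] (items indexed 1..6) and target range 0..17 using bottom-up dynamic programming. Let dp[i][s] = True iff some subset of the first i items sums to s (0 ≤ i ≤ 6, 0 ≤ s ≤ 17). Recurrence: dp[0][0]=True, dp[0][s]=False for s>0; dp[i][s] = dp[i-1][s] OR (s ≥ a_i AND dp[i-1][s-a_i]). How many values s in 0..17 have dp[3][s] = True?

7

i\s   0   1   2   3   4   5   6   7   8   9  10  11  12  13  14  15  16  17
  0   T   F   F   F   F   F   F   F   F   F   F   F   F   F   F   F   F   F
  1   T   F   F   F   F   F   F   F   F   T   F   F   F   F   F   F   F   F
  2   T   F   F   F   T   F   F   F   F   T   F   F   F   T   F   F   F   F
  3   T   F   F   F   T   F   T   F   F   T   T   F   F   T   F   T   F   F
  4   T   F   F   F   T   F   T   F   F   T   T   F   T   T   F   T   T   F
  5   T   F   T   F   T   F   T   F   T   T   T   T   T   T   T   T   T   T
  6   T   F   T   F   T   F   T   F   T   T   T   T   T   T   T   T   T   T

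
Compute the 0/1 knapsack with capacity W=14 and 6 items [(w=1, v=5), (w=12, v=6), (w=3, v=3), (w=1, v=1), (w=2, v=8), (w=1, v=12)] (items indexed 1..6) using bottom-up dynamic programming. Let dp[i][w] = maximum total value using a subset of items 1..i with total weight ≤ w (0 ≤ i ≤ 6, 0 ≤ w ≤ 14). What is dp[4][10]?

i\w   0   1   2   3   4   5   6   7   8   9  10  11  12  13  14
  0   0   0   0   0   0   0   0   0   0   0   0   0   0   0   0
  1   0   5   5   5   5   5   5   5   5   5   5   5   5   5   5
  2   0   5   5   5   5   5   5   5   5   5   5   5   6  11  11
  3   0   5   5   5   8   8   8   8   8   8   8   8   8  11  11
  4   0   5   6   6   8   9   9   9   9   9   9   9   9  11  12
  5   0   5   8  13  14  14  16  17  17  17  17  17  17  17  17
  6   0  12  17  20  25  26  26  28  29  29  29  29  29  29  29

9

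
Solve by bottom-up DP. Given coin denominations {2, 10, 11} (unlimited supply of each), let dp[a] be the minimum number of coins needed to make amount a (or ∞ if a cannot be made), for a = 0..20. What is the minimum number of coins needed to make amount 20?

2

 a  0  1  2  3  4  5  6  7  8  9 10 11 12 13 14 15 16 17 18 19 20
dp  0  -  1  -  2  -  3  -  4  -  1  1  2  2  3  3  4  4  5  5  2
(- denotes ∞ / unreachable)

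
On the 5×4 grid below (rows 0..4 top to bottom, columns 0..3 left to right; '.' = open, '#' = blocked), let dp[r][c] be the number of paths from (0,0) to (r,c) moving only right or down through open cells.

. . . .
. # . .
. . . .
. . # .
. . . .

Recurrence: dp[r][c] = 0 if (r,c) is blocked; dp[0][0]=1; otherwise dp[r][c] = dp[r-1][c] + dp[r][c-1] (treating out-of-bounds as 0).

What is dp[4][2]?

3

r\c   0   1   2   3
  0   1   1   1   1
  1   1   0   1   2
  2   1   1   2   4
  3   1   2   0   4
  4   1   3   3   7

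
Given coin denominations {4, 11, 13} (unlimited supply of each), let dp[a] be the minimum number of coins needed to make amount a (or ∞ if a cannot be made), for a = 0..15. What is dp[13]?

 a  0  1  2  3  4  5  6  7  8  9 10 11 12 13 14 15
dp  0  -  -  -  1  -  -  -  2  -  -  1  3  1  -  2
(- denotes ∞ / unreachable)

1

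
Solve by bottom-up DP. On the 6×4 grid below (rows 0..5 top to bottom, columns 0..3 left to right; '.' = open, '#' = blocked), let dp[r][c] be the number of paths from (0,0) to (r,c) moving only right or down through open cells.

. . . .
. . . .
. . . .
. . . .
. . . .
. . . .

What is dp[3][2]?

r\c   0   1   2   3
  0   1   1   1   1
  1   1   2   3   4
  2   1   3   6  10
  3   1   4  10  20
  4   1   5  15  35
  5   1   6  21  56

10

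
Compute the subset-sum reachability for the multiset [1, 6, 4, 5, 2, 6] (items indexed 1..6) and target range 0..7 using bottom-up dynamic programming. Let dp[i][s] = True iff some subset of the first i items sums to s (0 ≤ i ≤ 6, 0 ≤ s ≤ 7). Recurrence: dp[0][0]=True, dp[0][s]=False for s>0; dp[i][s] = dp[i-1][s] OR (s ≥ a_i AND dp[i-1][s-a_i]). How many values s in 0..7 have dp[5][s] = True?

8

i\s   0   1   2   3   4   5   6   7
  0   T   F   F   F   F   F   F   F
  1   T   T   F   F   F   F   F   F
  2   T   T   F   F   F   F   T   T
  3   T   T   F   F   T   T   T   T
  4   T   T   F   F   T   T   T   T
  5   T   T   T   T   T   T   T   T
  6   T   T   T   T   T   T   T   T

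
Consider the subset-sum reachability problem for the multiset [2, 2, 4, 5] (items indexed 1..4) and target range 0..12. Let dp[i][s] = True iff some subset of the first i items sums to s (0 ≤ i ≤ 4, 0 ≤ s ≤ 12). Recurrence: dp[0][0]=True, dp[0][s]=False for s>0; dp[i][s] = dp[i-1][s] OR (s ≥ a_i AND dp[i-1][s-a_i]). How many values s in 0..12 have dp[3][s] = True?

5

i\s   0   1   2   3   4   5   6   7   8   9  10  11  12
  0   T   F   F   F   F   F   F   F   F   F   F   F   F
  1   T   F   T   F   F   F   F   F   F   F   F   F   F
  2   T   F   T   F   T   F   F   F   F   F   F   F   F
  3   T   F   T   F   T   F   T   F   T   F   F   F   F
  4   T   F   T   F   T   T   T   T   T   T   F   T   F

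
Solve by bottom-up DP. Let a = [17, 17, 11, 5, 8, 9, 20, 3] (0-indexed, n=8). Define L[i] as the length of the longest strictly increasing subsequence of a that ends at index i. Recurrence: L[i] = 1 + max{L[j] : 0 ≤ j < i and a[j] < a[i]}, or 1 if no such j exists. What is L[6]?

   i    0    1    2    3    4    5    6    7
a[i]   17   17   11    5    8    9   20    3
L[i]    1    1    1    1    2    3    4    1

4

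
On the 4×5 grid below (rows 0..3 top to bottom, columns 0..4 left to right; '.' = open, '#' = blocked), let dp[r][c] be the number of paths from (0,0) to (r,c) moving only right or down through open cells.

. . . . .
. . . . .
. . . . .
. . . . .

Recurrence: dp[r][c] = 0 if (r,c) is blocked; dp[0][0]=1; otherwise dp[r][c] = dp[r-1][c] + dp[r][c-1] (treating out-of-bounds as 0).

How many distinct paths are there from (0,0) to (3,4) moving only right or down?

r\c   0   1   2   3   4
  0   1   1   1   1   1
  1   1   2   3   4   5
  2   1   3   6  10  15
  3   1   4  10  20  35

35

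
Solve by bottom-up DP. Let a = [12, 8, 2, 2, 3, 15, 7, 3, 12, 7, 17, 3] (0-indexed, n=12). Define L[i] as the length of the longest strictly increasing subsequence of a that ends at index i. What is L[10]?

   i    0    1    2    3    4    5    6    7    8    9   10   11
a[i]   12    8    2    2    3   15    7    3   12    7   17    3
L[i]    1    1    1    1    2    3    3    2    4    3    5    2

5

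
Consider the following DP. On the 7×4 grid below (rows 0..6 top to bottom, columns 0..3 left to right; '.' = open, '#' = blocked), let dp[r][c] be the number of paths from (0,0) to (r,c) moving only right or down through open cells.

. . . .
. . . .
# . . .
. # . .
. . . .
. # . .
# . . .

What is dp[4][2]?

5

r\c   0   1   2   3
  0   1   1   1   1
  1   1   2   3   4
  2   0   2   5   9
  3   0   0   5  14
  4   0   0   5  19
  5   0   0   5  24
  6   0   0   5  29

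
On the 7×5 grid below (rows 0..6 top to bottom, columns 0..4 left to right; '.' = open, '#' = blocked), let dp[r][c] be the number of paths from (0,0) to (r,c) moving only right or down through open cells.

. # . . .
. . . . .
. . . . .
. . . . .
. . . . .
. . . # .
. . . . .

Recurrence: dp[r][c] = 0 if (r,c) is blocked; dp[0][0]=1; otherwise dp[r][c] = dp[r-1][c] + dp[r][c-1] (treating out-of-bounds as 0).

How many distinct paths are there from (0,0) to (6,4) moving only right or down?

56

r\c   0   1   2   3   4
  0   1   0   0   0   0
  1   1   1   1   1   1
  2   1   2   3   4   5
  3   1   3   6  10  15
  4   1   4  10  20  35
  5   1   5  15   0  35
  6   1   6  21  21  56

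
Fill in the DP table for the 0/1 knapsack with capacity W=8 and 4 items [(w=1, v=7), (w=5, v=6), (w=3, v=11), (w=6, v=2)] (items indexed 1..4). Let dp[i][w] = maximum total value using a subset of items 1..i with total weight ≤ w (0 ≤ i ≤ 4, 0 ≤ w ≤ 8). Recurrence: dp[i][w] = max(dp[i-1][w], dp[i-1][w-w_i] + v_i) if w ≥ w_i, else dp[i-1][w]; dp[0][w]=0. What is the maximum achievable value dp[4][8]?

18

i\w   0   1   2   3   4   5   6   7   8
  0   0   0   0   0   0   0   0   0   0
  1   0   7   7   7   7   7   7   7   7
  2   0   7   7   7   7   7  13  13  13
  3   0   7   7  11  18  18  18  18  18
  4   0   7   7  11  18  18  18  18  18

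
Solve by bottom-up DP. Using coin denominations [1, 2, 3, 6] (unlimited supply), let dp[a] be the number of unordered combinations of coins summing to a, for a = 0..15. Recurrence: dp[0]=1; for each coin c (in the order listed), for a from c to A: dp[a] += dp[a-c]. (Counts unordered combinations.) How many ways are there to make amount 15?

after  coin     0     1     2     3     4     5     6     7     8     9    10    11    12    13    14    15
          1     1     1     1     1     1     1     1     1     1     1     1     1     1     1     1     1
          2     1     1     2     2     3     3     4     4     5     5     6     6     7     7     8     8
          3     1     1     2     3     4     5     7     8    10    12    14    16    19    21    24    27
          6     1     1     2     3     4     5     8     9    12    15    18    21    27    30    36    42

42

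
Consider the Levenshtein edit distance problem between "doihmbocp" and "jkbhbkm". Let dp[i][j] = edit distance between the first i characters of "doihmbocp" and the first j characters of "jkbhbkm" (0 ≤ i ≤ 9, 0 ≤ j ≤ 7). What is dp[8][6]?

6

   ''  j  k  b  h  b  k  m
''  0  1  2  3  4  5  6  7
 d  1  1  2  3  4  5  6  7
 o  2  2  2  3  4  5  6  7
 i  3  3  3  3  4  5  6  7
 h  4  4  4  4  3  4  5  6
 m  5  5  5  5  4  4  5  5
 b  6  6  6  5  5  4  5  6
 o  7  7  7  6  6  5  5  6
 c  8  8  8  7  7  6  6  6
 p  9  9  9  8  8  7  7  7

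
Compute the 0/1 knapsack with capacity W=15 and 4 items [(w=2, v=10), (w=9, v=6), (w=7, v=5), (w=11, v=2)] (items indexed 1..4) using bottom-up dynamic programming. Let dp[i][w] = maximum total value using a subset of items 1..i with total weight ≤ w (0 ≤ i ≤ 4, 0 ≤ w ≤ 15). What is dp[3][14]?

16

i\w   0   1   2   3   4   5   6   7   8   9  10  11  12  13  14  15
  0   0   0   0   0   0   0   0   0   0   0   0   0   0   0   0   0
  1   0   0  10  10  10  10  10  10  10  10  10  10  10  10  10  10
  2   0   0  10  10  10  10  10  10  10  10  10  16  16  16  16  16
  3   0   0  10  10  10  10  10  10  10  15  15  16  16  16  16  16
  4   0   0  10  10  10  10  10  10  10  15  15  16  16  16  16  16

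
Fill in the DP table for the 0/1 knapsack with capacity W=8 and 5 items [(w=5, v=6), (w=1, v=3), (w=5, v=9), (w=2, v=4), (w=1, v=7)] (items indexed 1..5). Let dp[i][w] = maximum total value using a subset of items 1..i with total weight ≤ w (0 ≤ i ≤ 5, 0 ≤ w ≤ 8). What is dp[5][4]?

i\w   0   1   2   3   4   5   6   7   8
  0   0   0   0   0   0   0   0   0   0
  1   0   0   0   0   0   6   6   6   6
  2   0   3   3   3   3   6   9   9   9
  3   0   3   3   3   3   9  12  12  12
  4   0   3   4   7   7   9  12  13  16
  5   0   7  10  11  14  14  16  19  20

14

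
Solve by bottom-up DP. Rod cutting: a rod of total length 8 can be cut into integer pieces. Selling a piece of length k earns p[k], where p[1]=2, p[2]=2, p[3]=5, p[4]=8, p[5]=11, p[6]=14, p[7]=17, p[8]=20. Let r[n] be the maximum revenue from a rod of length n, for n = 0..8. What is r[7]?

   n    0    1    2    3    4    5    6    7    8
r[n]    0    2    4    6    8   11   14   17   20

17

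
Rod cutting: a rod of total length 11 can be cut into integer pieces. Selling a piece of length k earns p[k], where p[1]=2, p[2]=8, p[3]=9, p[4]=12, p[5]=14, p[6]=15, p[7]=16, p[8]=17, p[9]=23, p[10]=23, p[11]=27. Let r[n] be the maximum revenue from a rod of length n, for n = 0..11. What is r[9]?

34

   n    0    1    2    3    4    5    6    7    8    9   10   11
r[n]    0    2    8   10   16   18   24   26   32   34   40   42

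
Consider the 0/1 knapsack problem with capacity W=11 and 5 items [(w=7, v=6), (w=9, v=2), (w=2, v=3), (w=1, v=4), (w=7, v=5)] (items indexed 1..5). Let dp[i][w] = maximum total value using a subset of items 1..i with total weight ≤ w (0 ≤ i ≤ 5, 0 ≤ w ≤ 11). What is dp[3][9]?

i\w   0   1   2   3   4   5   6   7   8   9  10  11
  0   0   0   0   0   0   0   0   0   0   0   0   0
  1   0   0   0   0   0   0   0   6   6   6   6   6
  2   0   0   0   0   0   0   0   6   6   6   6   6
  3   0   0   3   3   3   3   3   6   6   9   9   9
  4   0   4   4   7   7   7   7   7  10  10  13  13
  5   0   4   4   7   7   7   7   7  10  10  13  13

9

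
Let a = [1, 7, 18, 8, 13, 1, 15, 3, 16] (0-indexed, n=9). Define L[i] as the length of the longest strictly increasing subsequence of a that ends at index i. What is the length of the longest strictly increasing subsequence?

6

   i    0    1    2    3    4    5    6    7    8
a[i]    1    7   18    8   13    1   15    3   16
L[i]    1    2    3    3    4    1    5    2    6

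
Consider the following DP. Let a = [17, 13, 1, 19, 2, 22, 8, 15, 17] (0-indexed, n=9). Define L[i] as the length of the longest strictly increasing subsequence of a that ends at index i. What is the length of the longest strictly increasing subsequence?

   i    0    1    2    3    4    5    6    7    8
a[i]   17   13    1   19    2   22    8   15   17
L[i]    1    1    1    2    2    3    3    4    5

5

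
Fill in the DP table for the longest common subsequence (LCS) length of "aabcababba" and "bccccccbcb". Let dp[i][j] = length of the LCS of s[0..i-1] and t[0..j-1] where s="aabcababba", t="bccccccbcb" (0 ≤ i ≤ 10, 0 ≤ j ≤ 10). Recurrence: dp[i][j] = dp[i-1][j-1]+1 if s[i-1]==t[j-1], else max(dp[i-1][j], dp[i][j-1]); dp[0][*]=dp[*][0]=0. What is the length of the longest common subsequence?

   ''  b  c  c  c  c  c  c  b  c  b
''  0  0  0  0  0  0  0  0  0  0  0
 a  0  0  0  0  0  0  0  0  0  0  0
 a  0  0  0  0  0  0  0  0  0  0  0
 b  0  1  1  1  1  1  1  1  1  1  1
 c  0  1  2  2  2  2  2  2  2  2  2
 a  0  1  2  2  2  2  2  2  2  2  2
 b  0  1  2  2  2  2  2  2  3  3  3
 a  0  1  2  2  2  2  2  2  3  3  3
 b  0  1  2  2  2  2  2  2  3  3  4
 b  0  1  2  2  2  2  2  2  3  3  4
 a  0  1  2  2  2  2  2  2  3  3  4

4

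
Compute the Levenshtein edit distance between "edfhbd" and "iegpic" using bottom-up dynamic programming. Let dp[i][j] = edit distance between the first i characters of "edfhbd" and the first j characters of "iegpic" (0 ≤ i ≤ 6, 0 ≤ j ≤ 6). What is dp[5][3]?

   ''  i  e  g  p  i  c
''  0  1  2  3  4  5  6
 e  1  1  1  2  3  4  5
 d  2  2  2  2  3  4  5
 f  3  3  3  3  3  4  5
 h  4  4  4  4  4  4  5
 b  5  5  5  5  5  5  5
 d  6  6  6  6  6  6  6

5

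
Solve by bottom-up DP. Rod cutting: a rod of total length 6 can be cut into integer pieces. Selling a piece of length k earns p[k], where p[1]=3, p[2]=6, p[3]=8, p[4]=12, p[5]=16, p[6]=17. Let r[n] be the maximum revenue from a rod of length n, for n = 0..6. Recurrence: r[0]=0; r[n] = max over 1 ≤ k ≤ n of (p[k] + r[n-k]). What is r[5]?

   n    0    1    2    3    4    5    6
r[n]    0    3    6    9   12   16   19

16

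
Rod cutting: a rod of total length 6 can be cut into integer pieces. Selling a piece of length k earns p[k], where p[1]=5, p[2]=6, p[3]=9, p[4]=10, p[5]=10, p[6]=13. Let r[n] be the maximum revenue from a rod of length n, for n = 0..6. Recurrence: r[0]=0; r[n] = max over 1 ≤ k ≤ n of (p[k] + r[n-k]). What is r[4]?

   n    0    1    2    3    4    5    6
r[n]    0    5   10   15   20   25   30

20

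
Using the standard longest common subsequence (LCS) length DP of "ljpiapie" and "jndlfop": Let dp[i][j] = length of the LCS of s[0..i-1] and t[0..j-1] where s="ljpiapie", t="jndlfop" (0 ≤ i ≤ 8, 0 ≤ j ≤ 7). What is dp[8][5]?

1

   ''  j  n  d  l  f  o  p
''  0  0  0  0  0  0  0  0
 l  0  0  0  0  1  1  1  1
 j  0  1  1  1  1  1  1  1
 p  0  1  1  1  1  1  1  2
 i  0  1  1  1  1  1  1  2
 a  0  1  1  1  1  1  1  2
 p  0  1  1  1  1  1  1  2
 i  0  1  1  1  1  1  1  2
 e  0  1  1  1  1  1  1  2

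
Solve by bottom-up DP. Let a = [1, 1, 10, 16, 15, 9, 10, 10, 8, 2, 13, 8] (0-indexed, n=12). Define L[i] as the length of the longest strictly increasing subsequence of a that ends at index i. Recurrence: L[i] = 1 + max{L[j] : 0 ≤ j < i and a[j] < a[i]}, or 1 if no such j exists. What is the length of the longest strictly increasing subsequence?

   i    0    1    2    3    4    5    6    7    8    9   10   11
a[i]    1    1   10   16   15    9   10   10    8    2   13    8
L[i]    1    1    2    3    3    2    3    3    2    2    4    3

4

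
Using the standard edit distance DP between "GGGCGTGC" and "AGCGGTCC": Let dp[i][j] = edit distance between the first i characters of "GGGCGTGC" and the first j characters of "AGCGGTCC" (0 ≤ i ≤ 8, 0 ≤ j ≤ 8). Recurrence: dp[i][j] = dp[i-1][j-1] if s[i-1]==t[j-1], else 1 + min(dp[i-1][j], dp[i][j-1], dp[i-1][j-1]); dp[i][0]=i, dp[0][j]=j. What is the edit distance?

4

   ''  A  G  C  G  G  T  C  C
''  0  1  2  3  4  5  6  7  8
 G  1  1  1  2  3  4  5  6  7
 G  2  2  1  2  2  3  4  5  6
 G  3  3  2  2  2  2  3  4  5
 C  4  4  3  2  3  3  3  3  4
 G  5  5  4  3  2  3  4  4  4
 T  6  6  5  4  3  3  3  4  5
 G  7  7  6  5  4  3  4  4  5
 C  8  8  7  6  5  4  4  4  4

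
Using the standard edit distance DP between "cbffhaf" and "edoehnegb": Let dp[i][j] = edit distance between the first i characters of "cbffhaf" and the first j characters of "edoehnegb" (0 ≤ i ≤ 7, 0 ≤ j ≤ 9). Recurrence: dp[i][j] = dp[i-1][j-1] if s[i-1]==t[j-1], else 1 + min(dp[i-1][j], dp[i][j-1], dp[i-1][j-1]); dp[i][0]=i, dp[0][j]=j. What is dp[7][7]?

   ''  e  d  o  e  h  n  e  g  b
''  0  1  2  3  4  5  6  7  8  9
 c  1  1  2  3  4  5  6  7  8  9
 b  2  2  2  3  4  5  6  7  8  8
 f  3  3  3  3  4  5  6  7  8  9
 f  4  4  4  4  4  5  6  7  8  9
 h  5  5  5  5  5  4  5  6  7  8
 a  6  6  6  6  6  5  5  6  7  8
 f  7  7  7  7  7  6  6  6  7  8

6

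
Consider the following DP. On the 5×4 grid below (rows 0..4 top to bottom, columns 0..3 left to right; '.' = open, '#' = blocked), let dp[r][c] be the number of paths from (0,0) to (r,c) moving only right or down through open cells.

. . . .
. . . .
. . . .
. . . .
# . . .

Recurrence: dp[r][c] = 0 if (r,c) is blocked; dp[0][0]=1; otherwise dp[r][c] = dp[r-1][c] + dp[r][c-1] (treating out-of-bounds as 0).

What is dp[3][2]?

10

r\c   0   1   2   3
  0   1   1   1   1
  1   1   2   3   4
  2   1   3   6  10
  3   1   4  10  20
  4   0   4  14  34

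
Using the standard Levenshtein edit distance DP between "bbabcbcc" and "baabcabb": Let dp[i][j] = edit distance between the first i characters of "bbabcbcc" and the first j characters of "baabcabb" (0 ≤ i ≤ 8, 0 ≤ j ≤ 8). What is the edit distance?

   ''  b  a  a  b  c  a  b  b
''  0  1  2  3  4  5  6  7  8
 b  1  0  1  2  3  4  5  6  7
 b  2  1  1  2  2  3  4  5  6
 a  3  2  1  1  2  3  3  4  5
 b  4  3  2  2  1  2  3  3  4
 c  5  4  3  3  2  1  2  3  4
 b  6  5  4  4  3  2  2  2  3
 c  7  6  5  5  4  3  3  3  3
 c  8  7  6  6  5  4  4  4  4

4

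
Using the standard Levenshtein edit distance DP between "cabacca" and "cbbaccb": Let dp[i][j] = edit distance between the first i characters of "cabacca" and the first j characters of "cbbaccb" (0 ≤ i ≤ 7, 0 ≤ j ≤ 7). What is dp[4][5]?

2

   ''  c  b  b  a  c  c  b
''  0  1  2  3  4  5  6  7
 c  1  0  1  2  3  4  5  6
 a  2  1  1  2  2  3  4  5
 b  3  2  1  1  2  3  4  4
 a  4  3  2  2  1  2  3  4
 c  5  4  3  3  2  1  2  3
 c  6  5  4  4  3  2  1  2
 a  7  6  5  5  4  3  2  2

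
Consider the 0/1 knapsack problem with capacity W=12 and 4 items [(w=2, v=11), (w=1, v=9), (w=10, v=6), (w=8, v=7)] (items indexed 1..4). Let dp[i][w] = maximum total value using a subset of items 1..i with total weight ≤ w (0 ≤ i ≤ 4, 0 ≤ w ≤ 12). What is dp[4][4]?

i\w   0   1   2   3   4   5   6   7   8   9  10  11  12
  0   0   0   0   0   0   0   0   0   0   0   0   0   0
  1   0   0  11  11  11  11  11  11  11  11  11  11  11
  2   0   9  11  20  20  20  20  20  20  20  20  20  20
  3   0   9  11  20  20  20  20  20  20  20  20  20  20
  4   0   9  11  20  20  20  20  20  20  20  20  27  27

20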